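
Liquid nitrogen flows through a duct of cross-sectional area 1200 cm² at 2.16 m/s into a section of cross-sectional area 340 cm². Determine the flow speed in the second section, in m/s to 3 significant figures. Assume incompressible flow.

Continuity gives A₁v₁ = A₂v₂, so v₂ = (1200 cm²)/(340 cm²) × 2.16 m/s = 7.62 m/s.

v₂ = 7.62 m/s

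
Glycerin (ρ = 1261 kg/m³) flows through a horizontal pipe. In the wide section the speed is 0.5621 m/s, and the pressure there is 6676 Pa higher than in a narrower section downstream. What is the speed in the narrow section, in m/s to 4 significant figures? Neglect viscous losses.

Horizontal Bernoulli: P₁ + ½ρv₁² = P₂ + ½ρv₂², so v₂² = v₁² + 2(P₁ − P₂)/ρ.
v₂ = √(0.5621² + 2·6676/1261) = √(0.3160 + 10.59) = 3.302 m/s.

v₂ ≈ 3.302 m/s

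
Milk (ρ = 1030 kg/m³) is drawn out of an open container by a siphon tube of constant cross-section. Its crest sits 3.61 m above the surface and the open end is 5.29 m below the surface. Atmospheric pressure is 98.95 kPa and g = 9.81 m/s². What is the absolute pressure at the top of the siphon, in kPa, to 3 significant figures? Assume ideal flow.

P_top ≈ 9.02 kPa

From the surface to the outlet (both open to atmosphere, surface at rest): v = √(2g·h_out) = √(2·9.81·5.29) = 10.2 m/s.
The bore is uniform, so the speed at the crest is the same v. Bernoulli surface→crest: P_atm = P_top + ½ρv² + ρg·h_top.
P_top = 98950 − ½·1030·10.2² − 1030·9.81·3.61 = 9020 Pa.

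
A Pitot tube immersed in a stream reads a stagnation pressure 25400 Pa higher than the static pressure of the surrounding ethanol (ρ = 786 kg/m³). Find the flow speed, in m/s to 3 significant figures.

v ≈ 8.04 m/s

The dynamic pressure equals the rise in static pressure at the stagnation point: ΔP = ½ρv².
v = √(2ΔP/ρ) = √(2·25400/786) = 8.04 m/s.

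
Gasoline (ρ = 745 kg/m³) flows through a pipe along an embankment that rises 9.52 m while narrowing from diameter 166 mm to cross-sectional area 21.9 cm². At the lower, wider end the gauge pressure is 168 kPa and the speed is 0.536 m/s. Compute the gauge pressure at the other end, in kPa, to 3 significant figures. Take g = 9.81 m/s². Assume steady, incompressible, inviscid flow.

P₂ ≈ 88.1 kPa

Mass conservation (A₁v₁ = A₂v₂) gives v₂ = 0.536 × 216/21.9 = 5.30 m/s.
Energy conservation along the streamline gives P₂ = P₁ − ½ρ(v₂² − v₁²) − ρg(h₂ − h₁).
P₂ = 168000 + ½·745·(0.536² − 5.30²) − 745·9.81·(+9.52) = 168000 + (-10300) − (69600) = 88100 Pa.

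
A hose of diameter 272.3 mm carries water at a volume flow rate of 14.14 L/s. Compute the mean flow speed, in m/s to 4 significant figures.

Q = 14.14 L/s = 0.01414 m³/s.
v = Q/A = 0.01414 / 0.05824 = 0.2428 m/s.

0.2428 m/s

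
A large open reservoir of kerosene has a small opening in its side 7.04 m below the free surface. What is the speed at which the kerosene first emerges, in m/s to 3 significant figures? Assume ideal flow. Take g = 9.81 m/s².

Torricelli's result v = √(2gh) gives v = √(2·9.81·7.04) = 11.8 m/s.

11.8 m/s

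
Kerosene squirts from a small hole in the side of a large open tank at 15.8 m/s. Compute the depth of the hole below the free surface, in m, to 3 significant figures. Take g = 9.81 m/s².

h = 12.7 m

Torricelli: v = √(2gh), so h = v²/(2g).
h = 15.8²/(2·9.81) = 250/19.62 = 12.7 m.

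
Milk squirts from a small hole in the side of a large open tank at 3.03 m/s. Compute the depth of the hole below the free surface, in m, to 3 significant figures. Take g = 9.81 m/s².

h = 0.468 m

Inverting v = √(2gh) gives h = v² / 2g.
h = 3.03²/(2·9.81) = 9.18/19.62 = 0.468 m.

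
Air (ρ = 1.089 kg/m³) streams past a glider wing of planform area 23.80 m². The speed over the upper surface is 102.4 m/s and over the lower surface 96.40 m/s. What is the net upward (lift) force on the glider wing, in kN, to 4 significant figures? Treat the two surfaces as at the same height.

The faster flow above has the lower pressure; Bernoulli (same height) gives ΔP = ½ρ(v_up² − v_low²).
ΔP = ½·1.089·(102.4² − 96.40²) = 649.5 Pa.
Lift = ΔP · A = 649.5 × 23.80 = 15460 N.

15.46 kN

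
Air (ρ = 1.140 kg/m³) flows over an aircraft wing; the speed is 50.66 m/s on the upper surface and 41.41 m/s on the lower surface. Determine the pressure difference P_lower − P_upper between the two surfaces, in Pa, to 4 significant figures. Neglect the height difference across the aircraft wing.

485.4 Pa

With negligible Δh, P + ½ρv² is constant, so P_low − P_up = ½ρ(v_up² − v_low²).
ΔP = ½·1.140·(50.66² − 41.41²) = 485.4 Pa.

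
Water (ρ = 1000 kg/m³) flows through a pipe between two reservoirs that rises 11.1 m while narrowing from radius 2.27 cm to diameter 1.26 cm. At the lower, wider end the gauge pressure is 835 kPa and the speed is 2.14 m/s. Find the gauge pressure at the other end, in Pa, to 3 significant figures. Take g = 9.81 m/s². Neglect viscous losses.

Continuity gives A₁v₁ = A₂v₂, so v₂ = (16.2 cm²)/(1.25 cm²) × 2.14 m/s = 27.8 m/s.
Energy conservation along the streamline gives P₂ = P₁ − ½ρ(v₂² − v₁²) − ρg(h₂ − h₁).
P₂ = 835000 + ½·1000·(2.14² − 27.8²) − 1000·9.81·(+11.1) = 835000 + (-384000) − (109000) = 342000 Pa.

P₂ = 342000 Pa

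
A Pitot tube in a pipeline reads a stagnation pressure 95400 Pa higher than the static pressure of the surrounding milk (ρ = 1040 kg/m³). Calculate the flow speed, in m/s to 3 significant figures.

v ≈ 13.5 m/s

Bernoulli between the free stream and the stagnation point: ½ρv² = P_stag − P_static.
v = √(2ΔP/ρ) = √(2·95400/1040) = 13.5 m/s.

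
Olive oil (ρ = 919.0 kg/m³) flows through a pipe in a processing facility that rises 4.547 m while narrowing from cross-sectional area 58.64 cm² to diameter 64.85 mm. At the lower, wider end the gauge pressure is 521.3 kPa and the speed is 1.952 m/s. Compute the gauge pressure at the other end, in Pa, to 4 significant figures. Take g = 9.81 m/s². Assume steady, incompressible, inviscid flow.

The volume flow rate is constant, so v₂ = (A₁/A₂)v₁ = (58.64/33.03)·1.952 = 3.465 m/s.
Bernoulli: P₁ + ½ρv₁² + ρg h₁ = P₂ + ½ρv₂² + ρg h₂, so P₂ = P₁ + ½ρ(v₁² − v₂²) − ρg(h₂ − h₁).
P₂ = 521300 + ½·919.0·(1.952² − 3.465²) − 919.0·9.81·(+4.547) = 521300 + (-3768) − (40990) = 476500 Pa.

P₂ = 476500 Pa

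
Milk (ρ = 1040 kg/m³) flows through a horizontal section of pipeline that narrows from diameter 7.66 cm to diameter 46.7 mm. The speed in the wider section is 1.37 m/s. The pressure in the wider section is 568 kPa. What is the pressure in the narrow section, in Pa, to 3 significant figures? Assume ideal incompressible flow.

The volume flow rate is constant, so v₂ = (A₁/A₂)v₁ = (46.1/17.1)·1.37 = 3.69 m/s.
With no height change, Bernoulli's equation is P₁ + ½ρv₁² = P₂ + ½ρv₂².
P₂ = P₁ − ½ρ(v₂² − v₁²) = 568000 − ½·1040·(3.69² − 1.37²) = 568000 − 6090 = 562000 Pa.

562000 Pa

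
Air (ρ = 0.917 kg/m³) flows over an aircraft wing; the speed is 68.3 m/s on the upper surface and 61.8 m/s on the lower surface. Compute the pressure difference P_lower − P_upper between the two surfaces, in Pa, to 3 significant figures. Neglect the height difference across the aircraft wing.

ΔP = 388 Pa

With negligible Δh, P + ½ρv² is constant, so P_low − P_up = ½ρ(v_up² − v_low²).
ΔP = ½·0.917·(68.3² − 61.8²) = 388 Pa.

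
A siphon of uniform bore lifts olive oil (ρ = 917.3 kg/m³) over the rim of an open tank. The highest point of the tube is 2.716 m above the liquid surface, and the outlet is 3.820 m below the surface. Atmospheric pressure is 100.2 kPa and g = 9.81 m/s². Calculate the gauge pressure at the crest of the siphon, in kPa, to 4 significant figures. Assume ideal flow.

The outlet speed comes from Torricelli: v = √(2g·3.820) = 8.657 m/s.
Continuity keeps v the same throughout the tube; from surface to crest, P_atm + 0 = P_top + ½ρv² + ρg·h_top.
P_top = 100200 − ½·917.3·8.657² − 917.3·9.81·2.716 = 41380 Pa. So P_gauge = P_top − P_atm = -58820 Pa.

P_gauge ≈ -58.82 kPa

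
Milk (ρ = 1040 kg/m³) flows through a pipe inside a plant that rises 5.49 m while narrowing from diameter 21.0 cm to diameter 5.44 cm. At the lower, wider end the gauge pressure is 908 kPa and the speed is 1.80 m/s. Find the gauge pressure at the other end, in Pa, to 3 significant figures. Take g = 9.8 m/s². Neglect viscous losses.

Mass conservation (A₁v₁ = A₂v₂) gives v₂ = 1.80 × 346/23.2 = 26.8 m/s.
Bernoulli: P₁ + ½ρv₁² + ρg h₁ = P₂ + ½ρv₂² + ρg h₂, so P₂ = P₁ + ½ρ(v₁² − v₂²) − ρg(h₂ − h₁).
P₂ = 908000 + ½·1040·(1.80² − 26.8²) − 1040·9.8·(+5.49) = 908000 + (-372000) − (56000) = 480000 Pa.

P₂ ≈ 480000 Pa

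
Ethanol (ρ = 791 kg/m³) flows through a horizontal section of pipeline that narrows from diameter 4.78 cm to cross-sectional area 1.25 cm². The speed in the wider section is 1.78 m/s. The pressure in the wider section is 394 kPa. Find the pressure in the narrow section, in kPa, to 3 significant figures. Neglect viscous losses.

By continuity, v₂ = v₁·A₁/A₂ = 1.78·(17.9/1.25) = 25.6 m/s.
Along the horizontal streamline, P + ½ρv² is constant.
P₂ = P₁ − ½ρ(v₂² − v₁²) = 394000 − ½·791·(25.6² − 1.78²) = 394000 − 257000 = 137000 Pa.

P₂ ≈ 137 kPa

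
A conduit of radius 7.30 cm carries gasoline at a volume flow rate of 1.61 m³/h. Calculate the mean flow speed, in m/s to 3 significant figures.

v ≈ 0.0267 m/s

Q = 1.61 m³/h = 0.000447 m³/s.
v = Q/A = 0.000447 / 0.0167 = 0.0267 m/s.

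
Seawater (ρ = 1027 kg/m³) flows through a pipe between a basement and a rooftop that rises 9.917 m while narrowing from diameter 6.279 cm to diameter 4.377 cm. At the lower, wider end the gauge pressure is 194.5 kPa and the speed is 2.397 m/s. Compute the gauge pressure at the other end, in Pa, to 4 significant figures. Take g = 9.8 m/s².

By continuity, v₂ = v₁·A₁/A₂ = 2.397·(30.96/15.05) = 4.933 m/s.
Applying Bernoulli between the two ends and solving for P₂: P₂ = P₁ + ½ρ(v₁² − v₂²) − ρgΔh.
P₂ = 194500 + ½·1027·(2.397² − 4.933²) − 1027·9.8·(+9.917) = 194500 + (-9545) − (99810) = 85140 Pa.

P₂ ≈ 85140 Pa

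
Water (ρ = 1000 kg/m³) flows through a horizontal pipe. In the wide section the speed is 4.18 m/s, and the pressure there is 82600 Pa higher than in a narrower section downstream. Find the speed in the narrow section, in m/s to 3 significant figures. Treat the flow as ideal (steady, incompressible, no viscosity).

Horizontal Bernoulli: P₁ + ½ρv₁² = P₂ + ½ρv₂², so v₂² = v₁² + 2(P₁ − P₂)/ρ.
v₂ = √(4.18² + 2·82600/1000) = √(17.5 + 165) = 13.5 m/s.

13.5 m/s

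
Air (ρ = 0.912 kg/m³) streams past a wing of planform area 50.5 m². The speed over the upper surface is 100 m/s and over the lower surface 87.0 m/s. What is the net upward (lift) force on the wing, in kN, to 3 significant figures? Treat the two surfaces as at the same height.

F = 56.0 kN

From P + ½ρv² = const at equal height, P_low − P_up = ½ρ(v_up² − v_low²).
ΔP = ½·0.912·(100² − 87.0²) = 1110 Pa.
Lift = ΔP · A = 1110 × 50.5 = 56000 N.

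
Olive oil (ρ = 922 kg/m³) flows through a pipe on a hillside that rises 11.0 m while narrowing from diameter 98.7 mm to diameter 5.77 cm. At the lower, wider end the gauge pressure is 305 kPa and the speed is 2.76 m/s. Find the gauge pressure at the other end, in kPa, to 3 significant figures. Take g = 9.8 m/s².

179 kPa

Mass conservation (A₁v₁ = A₂v₂) gives v₂ = 2.76 × 76.5/26.1 = 8.08 m/s.
Applying Bernoulli between the two ends and solving for P₂: P₂ = P₁ + ½ρ(v₁² − v₂²) − ρgΔh.
P₂ = 305000 + ½·922·(2.76² − 8.08²) − 922·9.8·(+11.0) = 305000 + (-26600) − (99400) = 179000 Pa.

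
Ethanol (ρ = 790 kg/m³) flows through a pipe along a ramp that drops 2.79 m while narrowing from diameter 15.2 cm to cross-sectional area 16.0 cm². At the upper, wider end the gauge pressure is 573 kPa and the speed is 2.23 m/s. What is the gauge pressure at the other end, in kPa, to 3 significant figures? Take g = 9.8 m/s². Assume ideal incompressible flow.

P₂ ≈ 344 kPa

By continuity, v₂ = v₁·A₁/A₂ = 2.23·(181/16.0) = 25.3 m/s.
Bernoulli: P₁ + ½ρv₁² + ρg h₁ = P₂ + ½ρv₂² + ρg h₂, so P₂ = P₁ + ½ρ(v₁² − v₂²) − ρg(h₂ − h₁).
P₂ = 573000 + ½·790·(2.23² − 25.3²) − 790·9.8·(−2.79) = 573000 + (-251000) − (-21600) = 344000 Pa.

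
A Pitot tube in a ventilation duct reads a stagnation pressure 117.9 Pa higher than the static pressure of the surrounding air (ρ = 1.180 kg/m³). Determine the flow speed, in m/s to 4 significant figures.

The dynamic pressure equals the rise in static pressure at the stagnation point: ΔP = ½ρv².
v = √(2ΔP/ρ) = √(2·117.9/1.180) = 14.14 m/s.

v ≈ 14.14 m/s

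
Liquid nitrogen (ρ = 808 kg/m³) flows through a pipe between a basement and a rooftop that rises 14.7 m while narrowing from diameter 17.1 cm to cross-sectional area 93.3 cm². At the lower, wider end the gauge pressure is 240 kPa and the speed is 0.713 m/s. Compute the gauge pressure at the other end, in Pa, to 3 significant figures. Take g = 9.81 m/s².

P₂ ≈ 122000 Pa

The volume flow rate is constant, so v₂ = (A₁/A₂)v₁ = (230/93.3)·0.713 = 1.76 m/s.
Applying Bernoulli between the two ends and solving for P₂: P₂ = P₁ + ½ρ(v₁² − v₂²) − ρgΔh.
P₂ = 240000 + ½·808·(0.713² − 1.76²) − 808·9.81·(+14.7) = 240000 + (-1040) − (117000) = 122000 Pa.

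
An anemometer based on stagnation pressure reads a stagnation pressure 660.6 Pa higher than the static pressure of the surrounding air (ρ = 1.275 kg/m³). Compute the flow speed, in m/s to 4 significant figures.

Bernoulli between the free stream and the stagnation point: ½ρv² = P_stag − P_static.
v = √(2ΔP/ρ) = √(2·660.6/1.275) = 32.19 m/s.

32.19 m/s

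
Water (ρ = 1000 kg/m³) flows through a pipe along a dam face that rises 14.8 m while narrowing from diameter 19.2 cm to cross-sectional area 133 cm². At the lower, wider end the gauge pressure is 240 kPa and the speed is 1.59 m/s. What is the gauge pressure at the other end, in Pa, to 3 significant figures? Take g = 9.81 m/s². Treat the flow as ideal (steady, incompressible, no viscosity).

The volume flow rate is constant, so v₂ = (A₁/A₂)v₁ = (290/133)·1.59 = 3.46 m/s.
Applying Bernoulli between the two ends and solving for P₂: P₂ = P₁ + ½ρ(v₁² − v₂²) − ρgΔh.
P₂ = 240000 + ½·1000·(1.59² − 3.46²) − 1000·9.81·(+14.8) = 240000 + (-4730) − (145000) = 90100 Pa.

90100 Pa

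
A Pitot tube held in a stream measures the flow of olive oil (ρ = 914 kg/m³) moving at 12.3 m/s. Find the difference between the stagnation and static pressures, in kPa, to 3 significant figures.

ΔP ≈ 69.1 kPa

The dynamic pressure equals the rise in static pressure at the stagnation point: ΔP = ½ρv².
ΔP = ½·914·12.3² = 69100 Pa.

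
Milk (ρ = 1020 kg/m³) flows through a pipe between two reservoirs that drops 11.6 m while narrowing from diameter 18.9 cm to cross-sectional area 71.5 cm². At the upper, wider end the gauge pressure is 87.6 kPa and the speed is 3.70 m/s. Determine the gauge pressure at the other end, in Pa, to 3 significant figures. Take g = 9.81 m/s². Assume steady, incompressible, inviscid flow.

By continuity, v₂ = v₁·A₁/A₂ = 3.70·(281/71.5) = 14.5 m/s.
Bernoulli: P₁ + ½ρv₁² + ρg h₁ = P₂ + ½ρv₂² + ρg h₂, so P₂ = P₁ + ½ρ(v₁² − v₂²) − ρg(h₂ − h₁).
P₂ = 87600 + ½·1020·(3.70² − 14.5²) − 1020·9.81·(−11.6) = 87600 + (-101000) − (-116000) = 103000 Pa.

103000 Pa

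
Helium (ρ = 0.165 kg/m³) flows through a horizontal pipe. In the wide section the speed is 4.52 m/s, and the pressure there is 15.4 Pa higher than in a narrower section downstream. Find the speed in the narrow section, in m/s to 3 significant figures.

v₂ = 14.4 m/s

Along the level pipe P + ½ρv² is conserved, hence v₂² = v₁² + 2(P₁ − P₂)/ρ.
v₂ = √(4.52² + 2·15.4/0.165) = √(20.4 + 187) = 14.4 m/s.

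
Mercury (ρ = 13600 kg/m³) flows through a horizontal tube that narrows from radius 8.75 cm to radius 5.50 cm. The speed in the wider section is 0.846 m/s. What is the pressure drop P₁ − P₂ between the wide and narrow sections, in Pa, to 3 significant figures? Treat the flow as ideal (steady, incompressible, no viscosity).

26300 Pa

By continuity, v₂ = v₁·A₁/A₂ = 0.846·(241/95.0) = 2.14 m/s.
With no height change, Bernoulli's equation is P₁ + ½ρv₁² = P₂ + ½ρv₂².
P₁ − P₂ = ½·13600·(2.14² − 0.846²) = ½·13600·3.87 = 26300 Pa.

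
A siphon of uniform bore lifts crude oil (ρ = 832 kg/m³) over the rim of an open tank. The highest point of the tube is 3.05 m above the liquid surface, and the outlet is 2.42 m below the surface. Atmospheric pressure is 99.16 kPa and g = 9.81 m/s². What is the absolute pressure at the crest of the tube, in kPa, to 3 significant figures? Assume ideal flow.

The outlet speed comes from Torricelli: v = √(2g·2.42) = 6.89 m/s.
The bore is uniform, so the speed at the crest is the same v. Bernoulli surface→crest: P_atm = P_top + ½ρv² + ρg·h_top.
P_top = 99160 − ½·832·6.89² − 832·9.81·3.05 = 54500 Pa.

P_top = 54.5 kPa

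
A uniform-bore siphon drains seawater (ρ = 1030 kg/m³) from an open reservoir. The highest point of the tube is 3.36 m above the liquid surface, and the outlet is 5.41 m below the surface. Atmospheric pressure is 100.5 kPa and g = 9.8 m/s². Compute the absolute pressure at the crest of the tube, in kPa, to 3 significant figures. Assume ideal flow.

12.0 kPa

From the surface to the outlet (both open to atmosphere, surface at rest): v = √(2g·h_out) = √(2·9.8·5.41) = 10.3 m/s.
The bore is uniform, so the speed at the crest is the same v. Bernoulli surface→crest: P_atm = P_top + ½ρv² + ρg·h_top.
P_top = 100500 − ½·1030·10.3² − 1030·9.8·3.36 = 12000 Pa.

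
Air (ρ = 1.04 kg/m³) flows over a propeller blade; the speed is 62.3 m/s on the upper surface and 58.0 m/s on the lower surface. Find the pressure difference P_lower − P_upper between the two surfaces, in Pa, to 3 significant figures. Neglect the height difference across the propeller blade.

Bernoulli (same height): P_lower − P_upper = ½ρ(v_upper² − v_lower²).
ΔP = ½·1.04·(62.3² − 58.0²) = 269 Pa.

ΔP = 269 Pa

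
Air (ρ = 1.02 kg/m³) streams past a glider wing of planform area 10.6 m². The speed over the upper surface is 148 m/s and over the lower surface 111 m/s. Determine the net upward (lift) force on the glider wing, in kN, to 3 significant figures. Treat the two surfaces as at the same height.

From P + ½ρv² = const at equal height, P_low − P_up = ½ρ(v_up² − v_low²).
ΔP = ½·1.02·(148² − 111²) = 4890 Pa.
Lift = ΔP · A = 4890 × 10.6 = 51800 N.

51.8 kN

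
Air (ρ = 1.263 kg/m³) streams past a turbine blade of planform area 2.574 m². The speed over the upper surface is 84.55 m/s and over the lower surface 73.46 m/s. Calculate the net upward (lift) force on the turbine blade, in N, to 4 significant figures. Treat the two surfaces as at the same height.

F = 2848 N

With equal heights on the two surfaces, Bernoulli gives P_lower − P_upper = ½ρ(v_upper² − v_lower²).
ΔP = ½·1.263·(84.55² − 73.46²) = 1107 Pa.
Lift = ΔP · A = 1107 × 2.574 = 2848 N.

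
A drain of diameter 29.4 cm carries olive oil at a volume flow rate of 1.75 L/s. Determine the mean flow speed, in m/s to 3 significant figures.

v ≈ 0.0258 m/s

Q = 1.75 L/s = 0.00175 m³/s.
v = Q/A = 0.00175 / 0.0679 = 0.0258 m/s.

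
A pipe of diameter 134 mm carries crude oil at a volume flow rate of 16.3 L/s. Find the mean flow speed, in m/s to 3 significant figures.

Q = 16.3 L/s = 0.0163 m³/s.
v = Q/A = 0.0163 / 0.0141 = 1.16 m/s.

1.16 m/s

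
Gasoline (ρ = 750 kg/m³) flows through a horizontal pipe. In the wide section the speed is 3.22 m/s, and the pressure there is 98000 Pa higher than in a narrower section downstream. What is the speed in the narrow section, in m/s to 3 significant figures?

Along the level pipe P + ½ρv² is conserved, hence v₂² = v₁² + 2(P₁ − P₂)/ρ.
v₂ = √(3.22² + 2·98000/750) = √(10.4 + 261) = 16.5 m/s.

v₂ = 16.5 m/s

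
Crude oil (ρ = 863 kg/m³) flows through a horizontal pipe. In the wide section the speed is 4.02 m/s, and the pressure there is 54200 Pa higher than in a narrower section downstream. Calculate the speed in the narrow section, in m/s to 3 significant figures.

v₂ ≈ 11.9 m/s

Along the level pipe P + ½ρv² is conserved, hence v₂² = v₁² + 2(P₁ − P₂)/ρ.
v₂ = √(4.02² + 2·54200/863) = √(16.2 + 126) = 11.9 m/s.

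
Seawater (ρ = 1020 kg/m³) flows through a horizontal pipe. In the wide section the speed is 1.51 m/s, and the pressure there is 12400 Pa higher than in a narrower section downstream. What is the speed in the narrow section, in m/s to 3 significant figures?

With h₁ = h₂, rearranging Bernoulli gives v₂ = √(v₁² + 2ΔP/ρ).
v₂ = √(1.51² + 2·12400/1020) = √(2.28 + 24.3) = 5.16 m/s.

5.16 m/s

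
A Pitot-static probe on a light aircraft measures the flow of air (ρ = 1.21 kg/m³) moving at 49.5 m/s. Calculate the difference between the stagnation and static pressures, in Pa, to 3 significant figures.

ΔP ≈ 1480 Pa

At the stagnation point the flow is brought to rest, so Bernoulli gives P_stag − P_static = ½ρv².
ΔP = ½·1.21·49.5² = 1480 Pa.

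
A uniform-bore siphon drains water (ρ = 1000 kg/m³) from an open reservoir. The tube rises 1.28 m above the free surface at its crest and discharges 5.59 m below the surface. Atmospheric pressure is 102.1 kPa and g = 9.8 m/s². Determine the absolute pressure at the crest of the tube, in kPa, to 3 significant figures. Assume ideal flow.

P_top ≈ 34.8 kPa

From the surface to the outlet (both open to atmosphere, surface at rest): v = √(2g·h_out) = √(2·9.8·5.59) = 10.5 m/s.
Continuity keeps v the same throughout the tube; from surface to crest, P_atm + 0 = P_top + ½ρv² + ρg·h_top.
P_top = 102100 − ½·1000·10.5² − 1000·9.8·1.28 = 34800 Pa.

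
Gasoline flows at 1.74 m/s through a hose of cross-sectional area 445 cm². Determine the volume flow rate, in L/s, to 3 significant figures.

Q = 77.4 L/s

Q = A·v = 0.0445 m² × 1.74 m/s = 0.0774 m³/s.
Converting: 0.0774 m³/s × 1000 = 77.4 L/s.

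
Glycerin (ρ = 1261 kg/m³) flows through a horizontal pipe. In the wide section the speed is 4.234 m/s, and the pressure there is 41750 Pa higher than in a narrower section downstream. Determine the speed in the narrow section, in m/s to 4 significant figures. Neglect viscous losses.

Horizontal Bernoulli: P₁ + ½ρv₁² = P₂ + ½ρv₂², so v₂² = v₁² + 2(P₁ − P₂)/ρ.
v₂ = √(4.234² + 2·41750/1261) = √(17.93 + 66.22) = 9.173 m/s.

v₂ = 9.173 m/s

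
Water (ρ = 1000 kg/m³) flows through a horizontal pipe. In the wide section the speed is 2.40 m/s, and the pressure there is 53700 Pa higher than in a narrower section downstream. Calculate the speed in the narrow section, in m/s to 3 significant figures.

Horizontal Bernoulli: P₁ + ½ρv₁² = P₂ + ½ρv₂², so v₂² = v₁² + 2(P₁ − P₂)/ρ.
v₂ = √(2.40² + 2·53700/1000) = √(5.76 + 107) = 10.6 m/s.

v₂ = 10.6 m/s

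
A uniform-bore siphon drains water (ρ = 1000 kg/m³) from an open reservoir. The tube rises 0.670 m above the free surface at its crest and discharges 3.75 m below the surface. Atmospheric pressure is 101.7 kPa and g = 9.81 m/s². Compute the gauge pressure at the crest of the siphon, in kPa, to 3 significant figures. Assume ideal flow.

P_gauge = -43.4 kPa

Bernoulli surface→outlet gives ½v² = g·h_out, so v = √(2·9.81·3.75) = 8.58 m/s.
With constant cross-section the crest speed equals v; applying Bernoulli from the surface up to the crest, P_top = P_atm − ½ρv² − ρg·h_top.
P_top = 101700 − ½·1000·8.58² − 1000·9.81·0.670 = 58300 Pa. So P_gauge = P_top − P_atm = -43400 Pa.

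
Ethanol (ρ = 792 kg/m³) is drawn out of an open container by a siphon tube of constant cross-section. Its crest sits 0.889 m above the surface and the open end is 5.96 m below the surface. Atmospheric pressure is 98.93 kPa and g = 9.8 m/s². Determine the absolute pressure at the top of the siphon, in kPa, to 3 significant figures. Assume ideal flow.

P_top ≈ 45.8 kPa

Bernoulli surface→outlet gives ½v² = g·h_out, so v = √(2·9.8·5.96) = 10.8 m/s.
The bore is uniform, so the speed at the crest is the same v. Bernoulli surface→crest: P_atm = P_top + ½ρv² + ρg·h_top.
P_top = 98930 − ½·792·10.8² − 792·9.8·0.889 = 45800 Pa.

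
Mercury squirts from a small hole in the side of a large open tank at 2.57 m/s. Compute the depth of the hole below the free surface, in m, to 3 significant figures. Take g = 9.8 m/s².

Torricelli: v = √(2gh), so h = v²/(2g).
h = 2.57²/(2·9.8) = 6.60/19.60 = 0.337 m.

h = 0.337 m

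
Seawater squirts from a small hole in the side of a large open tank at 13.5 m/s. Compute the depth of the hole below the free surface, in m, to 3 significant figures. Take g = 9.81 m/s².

Inverting v = √(2gh) gives h = v² / 2g.
h = 13.5²/(2·9.81) = 182/19.62 = 9.29 m.

h = 9.29 m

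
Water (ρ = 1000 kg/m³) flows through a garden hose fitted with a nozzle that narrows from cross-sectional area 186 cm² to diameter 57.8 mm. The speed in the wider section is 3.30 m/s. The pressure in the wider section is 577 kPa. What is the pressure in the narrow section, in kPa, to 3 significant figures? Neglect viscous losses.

P₂ ≈ 309 kPa

The volume flow rate is constant, so v₂ = (A₁/A₂)v₁ = (186/26.2)·3.30 = 23.4 m/s.
With no height change, Bernoulli's equation is P₁ + ½ρv₁² = P₂ + ½ρv₂².
P₂ = P₁ − ½ρ(v₂² − v₁²) = 577000 − ½·1000·(23.4² − 3.30²) = 577000 − 268000 = 309000 Pa.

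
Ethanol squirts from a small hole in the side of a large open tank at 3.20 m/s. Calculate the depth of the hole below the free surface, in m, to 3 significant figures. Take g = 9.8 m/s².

h = 0.522 m

Torricelli: v = √(2gh), so h = v²/(2g).
h = 3.20²/(2·9.8) = 10.2/19.60 = 0.522 m.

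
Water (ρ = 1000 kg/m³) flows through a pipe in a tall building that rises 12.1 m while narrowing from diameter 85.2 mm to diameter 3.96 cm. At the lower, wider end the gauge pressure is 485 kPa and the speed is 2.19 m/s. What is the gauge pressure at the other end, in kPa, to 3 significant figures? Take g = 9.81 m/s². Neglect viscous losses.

The volume flow rate is constant, so v₂ = (A₁/A₂)v₁ = (57.0/12.3)·2.19 = 10.1 m/s.
Applying Bernoulli between the two ends and solving for P₂: P₂ = P₁ + ½ρ(v₁² − v₂²) − ρgΔh.
P₂ = 485000 + ½·1000·(2.19² − 10.1²) − 1000·9.81·(+12.1) = 485000 + (-49000) − (119000) = 317000 Pa.

P₂ ≈ 317 kPa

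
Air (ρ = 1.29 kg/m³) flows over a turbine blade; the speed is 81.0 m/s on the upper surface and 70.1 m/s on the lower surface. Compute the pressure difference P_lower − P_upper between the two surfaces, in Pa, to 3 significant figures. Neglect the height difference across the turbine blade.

Bernoulli (same height): P_lower − P_upper = ½ρ(v_upper² − v_lower²).
ΔP = ½·1.29·(81.0² − 70.1²) = 1060 Pa.

ΔP ≈ 1060 Pa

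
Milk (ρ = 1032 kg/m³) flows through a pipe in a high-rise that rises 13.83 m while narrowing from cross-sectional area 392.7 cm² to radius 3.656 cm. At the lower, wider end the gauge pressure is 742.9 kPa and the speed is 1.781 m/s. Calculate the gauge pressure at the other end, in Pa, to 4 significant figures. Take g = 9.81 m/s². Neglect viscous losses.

P₂ = 461400 Pa

Continuity gives A₁v₁ = A₂v₂, so v₂ = (392.7 cm²)/(41.99 cm²) × 1.781 m/s = 16.66 m/s.
Applying Bernoulli between the two ends and solving for P₂: P₂ = P₁ + ½ρ(v₁² − v₂²) − ρgΔh.
P₂ = 742900 + ½·1032·(1.781² − 16.66²) − 1032·9.81·(+13.83) = 742900 + (-141500) − (140000) = 461400 Pa.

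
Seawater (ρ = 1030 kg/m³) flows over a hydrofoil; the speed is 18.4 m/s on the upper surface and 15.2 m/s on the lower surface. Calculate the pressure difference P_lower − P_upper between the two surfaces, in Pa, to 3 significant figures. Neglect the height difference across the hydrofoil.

With negligible Δh, P + ½ρv² is constant, so P_low − P_up = ½ρ(v_up² − v_low²).
ΔP = ½·1030·(18.4² − 15.2²) = 55400 Pa.

ΔP ≈ 55400 Pa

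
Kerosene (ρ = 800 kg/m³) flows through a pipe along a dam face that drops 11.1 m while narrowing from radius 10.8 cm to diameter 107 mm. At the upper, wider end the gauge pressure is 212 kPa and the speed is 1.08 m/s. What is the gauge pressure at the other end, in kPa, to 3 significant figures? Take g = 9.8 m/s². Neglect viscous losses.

P₂ ≈ 292 kPa

By continuity, v₂ = v₁·A₁/A₂ = 1.08·(366/89.9) = 4.40 m/s.
Applying Bernoulli between the two ends and solving for P₂: P₂ = P₁ + ½ρ(v₁² − v₂²) − ρgΔh.
P₂ = 212000 + ½·800·(1.08² − 4.40²) − 800·9.8·(−11.1) = 212000 + (-7280) − (-87000) = 292000 Pa.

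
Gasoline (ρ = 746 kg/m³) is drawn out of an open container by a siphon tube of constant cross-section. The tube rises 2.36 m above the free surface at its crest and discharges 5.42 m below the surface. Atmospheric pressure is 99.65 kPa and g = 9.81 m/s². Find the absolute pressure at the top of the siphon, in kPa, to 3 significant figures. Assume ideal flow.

From the surface to the outlet (both open to atmosphere, surface at rest): v = √(2g·h_out) = √(2·9.81·5.42) = 10.3 m/s.
With constant cross-section the crest speed equals v; applying Bernoulli from the surface up to the crest, P_top = P_atm − ½ρv² − ρg·h_top.
P_top = 99650 − ½·746·10.3² − 746·9.81·2.36 = 42700 Pa.

42.7 kPa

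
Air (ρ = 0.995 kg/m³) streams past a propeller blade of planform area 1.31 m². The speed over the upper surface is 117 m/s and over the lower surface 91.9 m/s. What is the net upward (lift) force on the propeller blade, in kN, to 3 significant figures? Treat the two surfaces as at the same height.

F = 3.42 kN

The faster flow above has the lower pressure; Bernoulli (same height) gives ΔP = ½ρ(v_up² − v_low²).
ΔP = ½·0.995·(117² − 91.9²) = 2610 Pa.
Lift = ΔP · A = 2610 × 1.31 = 3420 N.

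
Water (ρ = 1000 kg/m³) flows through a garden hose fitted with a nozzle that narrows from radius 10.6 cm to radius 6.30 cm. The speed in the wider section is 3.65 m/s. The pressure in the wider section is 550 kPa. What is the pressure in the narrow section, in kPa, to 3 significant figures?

503 kPa

Continuity gives A₁v₁ = A₂v₂, so v₂ = (353 cm²)/(125 cm²) × 3.65 m/s = 10.3 m/s.
Bernoulli (h₁ = h₂): P₁ − P₂ = ½ρ(v₂² − v₁²).
P₂ = P₁ − ½ρ(v₂² − v₁²) = 550000 − ½·1000·(10.3² − 3.65²) = 550000 − 46700 = 503000 Pa.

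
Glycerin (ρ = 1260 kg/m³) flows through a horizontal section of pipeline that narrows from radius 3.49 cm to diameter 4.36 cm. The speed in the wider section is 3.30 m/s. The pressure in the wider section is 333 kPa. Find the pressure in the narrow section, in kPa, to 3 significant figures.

Continuity gives A₁v₁ = A₂v₂, so v₂ = (38.3 cm²)/(14.9 cm²) × 3.30 m/s = 8.46 m/s.
The pipe is horizontal, so Bernoulli reduces to P₁ + ½ρv₁² = P₂ + ½ρv₂².
P₂ = P₁ − ½ρ(v₂² − v₁²) = 333000 − ½·1260·(8.46² − 3.30²) = 333000 − 38200 = 295000 Pa.

P₂ ≈ 295 kPa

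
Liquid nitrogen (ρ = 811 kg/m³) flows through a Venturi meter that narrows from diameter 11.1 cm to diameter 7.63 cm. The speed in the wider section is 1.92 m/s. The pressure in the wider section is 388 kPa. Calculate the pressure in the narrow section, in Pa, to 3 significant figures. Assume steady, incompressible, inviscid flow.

P₂ = 383000 Pa

Continuity gives A₁v₁ = A₂v₂, so v₂ = (96.8 cm²)/(45.7 cm²) × 1.92 m/s = 4.06 m/s.
With no height change, Bernoulli's equation is P₁ + ½ρv₁² = P₂ + ½ρv₂².
P₂ = P₁ − ½ρ(v₂² − v₁²) = 388000 − ½·811·(4.06² − 1.92²) = 388000 − 5200 = 383000 Pa.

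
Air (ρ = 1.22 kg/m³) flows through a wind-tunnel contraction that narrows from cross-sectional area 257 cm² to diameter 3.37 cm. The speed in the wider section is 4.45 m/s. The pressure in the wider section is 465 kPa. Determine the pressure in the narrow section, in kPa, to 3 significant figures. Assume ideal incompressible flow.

Mass conservation (A₁v₁ = A₂v₂) gives v₂ = 4.45 × 257/8.92 = 128 m/s.
Bernoulli (h₁ = h₂): P₁ − P₂ = ½ρ(v₂² − v₁²).
P₂ = P₁ − ½ρ(v₂² − v₁²) = 465000 − ½·1.22·(128² − 4.45²) = 465000 − 10000 = 455000 Pa.

455 kPa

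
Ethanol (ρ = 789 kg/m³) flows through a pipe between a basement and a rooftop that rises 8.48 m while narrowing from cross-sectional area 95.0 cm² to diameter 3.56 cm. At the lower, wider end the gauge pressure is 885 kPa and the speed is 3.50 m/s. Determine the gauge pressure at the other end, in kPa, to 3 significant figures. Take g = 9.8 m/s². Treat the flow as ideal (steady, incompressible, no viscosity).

P₂ = 384 kPa

Mass conservation (A₁v₁ = A₂v₂) gives v₂ = 3.50 × 95.0/9.95 = 33.4 m/s.
Energy conservation along the streamline gives P₂ = P₁ − ½ρ(v₂² − v₁²) − ρg(h₂ − h₁).
P₂ = 885000 + ½·789·(3.50² − 33.4²) − 789·9.8·(+8.48) = 885000 + (-435000) − (65600) = 384000 Pa.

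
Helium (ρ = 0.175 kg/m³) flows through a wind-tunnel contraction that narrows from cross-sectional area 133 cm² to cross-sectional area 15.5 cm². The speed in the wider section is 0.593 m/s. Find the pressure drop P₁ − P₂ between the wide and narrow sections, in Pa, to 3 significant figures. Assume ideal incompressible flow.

By continuity, v₂ = v₁·A₁/A₂ = 0.593·(133/15.5) = 5.09 m/s.
Bernoulli (h₁ = h₂): P₁ − P₂ = ½ρ(v₂² − v₁²).
P₁ − P₂ = ½·0.175·(5.09² − 0.593²) = ½·0.175·25.5 = 2.23 Pa.

ΔP = 2.23 Pa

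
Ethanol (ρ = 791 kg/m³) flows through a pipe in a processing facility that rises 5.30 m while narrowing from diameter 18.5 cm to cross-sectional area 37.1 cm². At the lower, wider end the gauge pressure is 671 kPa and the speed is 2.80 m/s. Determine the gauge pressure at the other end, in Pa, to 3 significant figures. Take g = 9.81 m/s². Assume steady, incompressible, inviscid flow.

The volume flow rate is constant, so v₂ = (A₁/A₂)v₁ = (269/37.1)·2.80 = 20.3 m/s.
Energy conservation along the streamline gives P₂ = P₁ − ½ρ(v₂² − v₁²) − ρg(h₂ − h₁).
P₂ = 671000 + ½·791·(2.80² − 20.3²) − 791·9.81·(+5.30) = 671000 + (-160000) − (41100) = 470000 Pa.

470000 Pa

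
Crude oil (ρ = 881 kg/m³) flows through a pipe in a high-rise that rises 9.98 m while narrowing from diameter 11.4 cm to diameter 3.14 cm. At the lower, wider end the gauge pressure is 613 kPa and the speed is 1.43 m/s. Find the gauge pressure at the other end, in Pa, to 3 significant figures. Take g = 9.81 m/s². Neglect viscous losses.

P₂ = 371000 Pa

By continuity, v₂ = v₁·A₁/A₂ = 1.43·(102/7.74) = 18.8 m/s.
Bernoulli: P₁ + ½ρv₁² + ρg h₁ = P₂ + ½ρv₂² + ρg h₂, so P₂ = P₁ + ½ρ(v₁² − v₂²) − ρg(h₂ − h₁).
P₂ = 613000 + ½·881·(1.43² − 18.8²) − 881·9.81·(+9.98) = 613000 + (-156000) − (86300) = 371000 Pa.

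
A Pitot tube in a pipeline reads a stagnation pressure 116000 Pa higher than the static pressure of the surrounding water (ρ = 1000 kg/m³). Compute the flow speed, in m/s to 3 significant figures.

v ≈ 15.2 m/s

The dynamic pressure equals the rise in static pressure at the stagnation point: ΔP = ½ρv².
v = √(2ΔP/ρ) = √(2·116000/1000) = 15.2 m/s.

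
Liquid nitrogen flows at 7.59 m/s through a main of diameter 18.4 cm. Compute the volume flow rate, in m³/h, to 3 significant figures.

Q ≈ 727 m³/h

Q = A·v = 0.0266 m² × 7.59 m/s = 0.202 m³/s.
Converting: 0.202 m³/s × 3600 = 727 m³/h.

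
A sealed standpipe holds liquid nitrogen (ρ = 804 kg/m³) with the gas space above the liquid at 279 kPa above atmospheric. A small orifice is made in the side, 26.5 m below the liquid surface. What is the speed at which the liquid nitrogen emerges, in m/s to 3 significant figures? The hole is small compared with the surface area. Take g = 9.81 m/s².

Take point 1 at the surface (v₁ ≈ 0) and point 2 at the hole (at atmospheric pressure). Bernoulli: P₁ + ρg h = P_atm + ½ρv₂².
With P₁ − P_atm = 279000 Pa, v₂ = √(2gh + 2ΔP/ρ) = √(2·9.81·26.5 + 2·279000/804) = 34.8 m/s.

34.8 m/s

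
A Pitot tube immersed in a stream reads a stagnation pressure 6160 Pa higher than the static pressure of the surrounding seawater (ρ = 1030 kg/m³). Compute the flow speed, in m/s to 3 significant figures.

At the stagnation point the flow is brought to rest, so Bernoulli gives P_stag − P_static = ½ρv².
v = √(2ΔP/ρ) = √(2·6160/1030) = 3.46 m/s.

3.46 m/s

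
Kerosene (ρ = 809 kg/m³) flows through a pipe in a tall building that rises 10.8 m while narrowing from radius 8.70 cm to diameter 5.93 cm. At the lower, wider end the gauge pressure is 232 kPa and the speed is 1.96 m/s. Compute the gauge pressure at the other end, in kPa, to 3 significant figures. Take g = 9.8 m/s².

32.7 kPa

Mass conservation (A₁v₁ = A₂v₂) gives v₂ = 1.96 × 238/27.6 = 16.9 m/s.
Bernoulli: P₁ + ½ρv₁² + ρg h₁ = P₂ + ½ρv₂² + ρg h₂, so P₂ = P₁ + ½ρ(v₁² − v₂²) − ρg(h₂ − h₁).
P₂ = 232000 + ½·809·(1.96² − 16.9²) − 809·9.8·(+10.8) = 232000 + (-114000) − (85600) = 32700 Pa.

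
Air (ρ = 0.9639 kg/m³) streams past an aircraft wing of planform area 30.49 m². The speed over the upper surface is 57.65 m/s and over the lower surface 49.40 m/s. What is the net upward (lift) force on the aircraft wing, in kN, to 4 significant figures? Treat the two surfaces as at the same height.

F ≈ 12.98 kN

The faster flow above has the lower pressure; Bernoulli (same height) gives ΔP = ½ρ(v_up² − v_low²).
ΔP = ½·0.9639·(57.65² − 49.40²) = 425.6 Pa.
Lift = ΔP · A = 425.6 × 30.49 = 12980 N.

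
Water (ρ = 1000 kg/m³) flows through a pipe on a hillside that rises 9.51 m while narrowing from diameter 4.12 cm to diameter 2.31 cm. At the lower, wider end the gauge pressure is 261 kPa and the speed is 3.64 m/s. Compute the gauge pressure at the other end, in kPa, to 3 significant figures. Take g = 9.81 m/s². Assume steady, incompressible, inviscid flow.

Continuity gives A₁v₁ = A₂v₂, so v₂ = (13.3 cm²)/(4.19 cm²) × 3.64 m/s = 11.6 m/s.
Energy conservation along the streamline gives P₂ = P₁ − ½ρ(v₂² − v₁²) − ρg(h₂ − h₁).
P₂ = 261000 + ½·1000·(3.64² − 11.6²) − 1000·9.81·(+9.51) = 261000 + (-60400) − (93300) = 107000 Pa.

P₂ ≈ 107 kPa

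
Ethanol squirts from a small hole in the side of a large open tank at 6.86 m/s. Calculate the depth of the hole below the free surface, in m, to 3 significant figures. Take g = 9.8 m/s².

h ≈ 2.40 m

Torricelli: v = √(2gh), so h = v²/(2g).
h = 6.86²/(2·9.8) = 47.1/19.60 = 2.40 m.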